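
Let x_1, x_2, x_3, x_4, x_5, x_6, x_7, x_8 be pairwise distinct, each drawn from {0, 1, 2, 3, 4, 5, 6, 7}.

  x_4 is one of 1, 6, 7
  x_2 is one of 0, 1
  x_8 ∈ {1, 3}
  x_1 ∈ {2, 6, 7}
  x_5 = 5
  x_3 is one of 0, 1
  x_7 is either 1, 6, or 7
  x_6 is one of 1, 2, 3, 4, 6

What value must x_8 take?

x_5 has just one choice, so x_5 = 5.
Among the 7 still-open variables, 4 fits only x_6 (and all 7 values in {0, 1, 2, 3, 4, 6, 7} must be used), so x_6 = 4.
Among the 6 still-open variables, 2 fits only x_1 (and all 6 values in {0, 1, 2, 3, 6, 7} must be used), so x_1 = 2.
The 5 still-open variables together cover exactly {0, 1, 3, 6, 7} — 5 values for 5 variables — and 3 appears only in x_8's list, so x_8 = 3.

3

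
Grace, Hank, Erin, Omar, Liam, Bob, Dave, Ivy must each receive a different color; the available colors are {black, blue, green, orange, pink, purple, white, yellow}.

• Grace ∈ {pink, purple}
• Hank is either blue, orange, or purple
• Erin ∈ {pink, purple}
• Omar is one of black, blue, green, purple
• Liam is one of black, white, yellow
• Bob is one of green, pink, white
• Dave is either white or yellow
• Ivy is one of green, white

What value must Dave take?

yellow

Among the 8 variables, orange fits only Hank (and all 8 values in {black, blue, green, orange, pink, purple, white, yellow} must be used), so Hank = orange.
The 7 still-open variables together cover exactly {black, blue, green, pink, purple, white, yellow} — 7 values for 7 variables — and blue appears only in Omar's list, so Omar = blue.
Among the 6 still-open variables, black fits only Liam (and all 6 values in {black, green, pink, purple, white, yellow} must be used), so Liam = black.
Among the 5 still-open variables, yellow fits only Dave (and all 5 values in {green, pink, purple, white, yellow} must be used), so Dave = yellow.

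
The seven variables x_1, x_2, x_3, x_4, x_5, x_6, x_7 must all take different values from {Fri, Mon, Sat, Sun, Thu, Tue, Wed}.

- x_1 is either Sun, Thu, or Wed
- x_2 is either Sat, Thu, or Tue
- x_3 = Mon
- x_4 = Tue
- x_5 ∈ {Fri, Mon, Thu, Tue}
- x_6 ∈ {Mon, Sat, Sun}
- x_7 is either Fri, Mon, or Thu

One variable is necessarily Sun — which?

x_3 must be Mon (only option left). Remove Mon from x_5, x_6, x_7.
x_4 has just one choice, so x_4 = Tue. Strike Tue from x_2, x_5.
The 5 still-open variables together cover exactly {Fri, Sat, Sun, Thu, Wed} — 5 values for 5 variables — and Wed appears only in x_1's list, so x_1 = Wed.
The 4 still-open variables together cover exactly {Fri, Sat, Sun, Thu} — 4 values for 4 variables — and Sun appears only in x_6's list, so x_6 = Sun.

x_6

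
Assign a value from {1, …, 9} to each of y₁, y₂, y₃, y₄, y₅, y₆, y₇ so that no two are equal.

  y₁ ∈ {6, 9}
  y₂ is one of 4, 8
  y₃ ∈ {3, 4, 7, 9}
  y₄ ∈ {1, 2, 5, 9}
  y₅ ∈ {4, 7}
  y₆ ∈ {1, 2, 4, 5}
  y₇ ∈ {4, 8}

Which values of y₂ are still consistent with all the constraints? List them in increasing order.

4, 8

y₂ and y₇ share exactly the 2 values {4, 8}; by pigeonhole those values go to them, so strike 4, 8 from y₃, y₅, y₆.
That leaves y₅ = 7. Strike 7 from y₃.
No further eliminations apply; y₂ can still be any of 4, 8.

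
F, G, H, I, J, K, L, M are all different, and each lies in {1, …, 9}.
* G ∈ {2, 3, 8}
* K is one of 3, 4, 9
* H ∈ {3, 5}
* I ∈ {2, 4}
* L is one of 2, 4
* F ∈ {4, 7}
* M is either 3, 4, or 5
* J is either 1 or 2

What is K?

The 8 variables draw from only 8 values {1, 2, 3, 4, 5, 7, 8, 9}, so each is used; only J can be 1, hence J = 1.
The 7 still-open variables draw from only 7 values {2, 3, 4, 5, 7, 8, 9}, so each is used; only F can be 7, hence F = 7.
Among the 6 still-open variables, 8 fits only G (and all 6 values in {2, 3, 4, 5, 8, 9} must be used), so G = 8.
Among the 5 still-open variables, 9 fits only K (and all 5 values in {2, 3, 4, 5, 9} must be used), so K = 9.

9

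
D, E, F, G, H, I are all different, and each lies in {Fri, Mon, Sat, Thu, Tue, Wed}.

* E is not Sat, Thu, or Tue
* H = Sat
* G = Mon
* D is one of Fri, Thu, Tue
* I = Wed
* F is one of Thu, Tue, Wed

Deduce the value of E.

G's domain is down to {Mon}, so G = Mon. Strike Mon from E.
H must be Sat (only option left).
I's domain is down to {Wed}, so I = Wed. So E, F can't be Wed.
So E = Fri.

Fri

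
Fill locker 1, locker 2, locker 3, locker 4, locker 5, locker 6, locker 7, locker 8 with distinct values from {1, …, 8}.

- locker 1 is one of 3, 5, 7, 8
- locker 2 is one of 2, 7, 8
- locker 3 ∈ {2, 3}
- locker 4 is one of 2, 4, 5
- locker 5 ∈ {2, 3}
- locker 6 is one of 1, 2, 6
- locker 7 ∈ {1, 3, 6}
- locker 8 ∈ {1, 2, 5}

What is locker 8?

The 8 variables draw from only 8 values {1, 2, 3, 4, 5, 6, 7, 8}, so each is used; only locker 4 can be 4, hence locker 4 = 4.
locker 3 and locker 5 share exactly the 2 values {2, 3}; by pigeonhole those values go to them, so strike 2, 3 from locker 1, locker 2, locker 6, locker 7, locker 8.
The 2 variables locker 6 and locker 7 are confined to {1, 6}, which locks those values in; drop them from locker 8.
So locker 8 = 5.

5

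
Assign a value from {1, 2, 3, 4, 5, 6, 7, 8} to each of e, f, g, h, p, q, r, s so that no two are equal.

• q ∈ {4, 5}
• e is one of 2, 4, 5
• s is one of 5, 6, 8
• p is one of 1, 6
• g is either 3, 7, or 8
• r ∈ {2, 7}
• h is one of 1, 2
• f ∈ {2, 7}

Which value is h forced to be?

The 8 variables draw from only 8 values {1, 2, 3, 4, 5, 6, 7, 8}, so each is used; only g can be 3, hence g = 3.
Among the 7 still-open variables, 8 fits only s (and all 7 values in {1, 2, 4, 5, 6, 7, 8} must be used), so s = 8.
The 6 still-open variables draw from only 6 values {1, 2, 4, 5, 6, 7}, so each is used; only p can be 6, hence p = 6.
Among the 5 still-open variables, 1 fits only h (and all 5 values in {1, 2, 4, 5, 7} must be used), so h = 1.

1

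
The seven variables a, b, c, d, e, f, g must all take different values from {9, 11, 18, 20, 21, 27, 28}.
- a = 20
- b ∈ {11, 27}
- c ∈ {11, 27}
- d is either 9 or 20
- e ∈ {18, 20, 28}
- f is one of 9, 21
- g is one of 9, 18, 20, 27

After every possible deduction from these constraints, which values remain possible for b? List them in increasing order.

11, 27

a has just one choice, so a = 20. Strike 20 from d, e, g.
That leaves d = 9. So f, g can't be 9.
f has just one choice, so f = 21.
Among the 4 still-open variables, 28 fits only e (and all 4 values in {11, 18, 27, 28} must be used), so e = 28.
Among the 3 still-open variables, 18 fits only g (and all 3 values in {11, 18, 27} must be used), so g = 18.
No further eliminations apply; b can still be any of 11, 27.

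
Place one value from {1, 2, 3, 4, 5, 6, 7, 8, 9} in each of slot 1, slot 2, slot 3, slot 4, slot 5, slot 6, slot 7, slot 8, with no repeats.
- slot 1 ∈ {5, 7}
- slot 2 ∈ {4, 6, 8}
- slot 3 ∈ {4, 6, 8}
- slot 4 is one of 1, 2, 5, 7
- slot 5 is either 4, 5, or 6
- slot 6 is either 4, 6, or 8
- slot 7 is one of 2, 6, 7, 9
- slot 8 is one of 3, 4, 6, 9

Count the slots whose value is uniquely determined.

slot 2, slot 3, slot 6 between them cover only {4, 6, 8} — a naked triple. Remove those values from slot 5, slot 7, slot 8.
slot 5's domain is down to {5}, so slot 5 = 5. Remove 5 from slot 1, slot 4.
That leaves slot 1 = 7. Strike 7 from slot 4, slot 7.
Determined: slot 1=7, slot 5=5. The other slots each still have more than one consistent value. That makes 2.

2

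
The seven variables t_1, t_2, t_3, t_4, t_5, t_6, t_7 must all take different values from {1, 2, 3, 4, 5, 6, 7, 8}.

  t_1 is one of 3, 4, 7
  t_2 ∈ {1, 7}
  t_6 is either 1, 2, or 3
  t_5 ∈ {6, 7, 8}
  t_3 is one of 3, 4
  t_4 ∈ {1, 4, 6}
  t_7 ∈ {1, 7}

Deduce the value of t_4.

6

Among the 7 variables, 2 fits only t_6 (and all 7 values in {1, 2, 3, 4, 6, 7, 8} must be used), so t_6 = 2.
The 6 still-open variables draw from only 6 values {1, 3, 4, 6, 7, 8}, so each is used; only t_5 can be 8, hence t_5 = 8.
The 5 still-open variables draw from only 5 values {1, 3, 4, 6, 7}, so each is used; only t_4 can be 6, hence t_4 = 6.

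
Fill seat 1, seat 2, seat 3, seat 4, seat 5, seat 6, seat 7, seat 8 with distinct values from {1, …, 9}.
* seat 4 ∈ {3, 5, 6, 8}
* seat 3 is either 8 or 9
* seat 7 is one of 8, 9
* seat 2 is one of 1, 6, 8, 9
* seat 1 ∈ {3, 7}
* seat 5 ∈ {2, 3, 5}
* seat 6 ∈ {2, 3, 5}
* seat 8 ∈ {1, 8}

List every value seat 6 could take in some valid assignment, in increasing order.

2, 3, 5

Among the 8 variables, 7 fits only seat 1 (and all 8 values in {1, 2, 3, 5, 6, 7, 8, 9} must be used), so seat 1 = 7.
seat 3 and seat 7 between them cover only {8, 9} — a naked pair. Remove those values from seat 2, seat 4, seat 8.
seat 8's domain is down to {1}, so seat 8 = 1. Eliminate 1 elsewhere: seat 2.
seat 2 has just one choice, so seat 2 = 6. Eliminate 6 elsewhere: seat 4.
No further eliminations apply; seat 6 can still be any of 2, 3, 5.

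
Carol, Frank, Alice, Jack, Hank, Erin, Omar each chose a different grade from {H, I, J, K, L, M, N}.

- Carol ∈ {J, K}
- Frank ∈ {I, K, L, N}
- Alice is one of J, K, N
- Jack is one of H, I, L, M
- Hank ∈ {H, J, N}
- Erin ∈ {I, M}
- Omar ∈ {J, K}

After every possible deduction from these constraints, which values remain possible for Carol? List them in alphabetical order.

The 2 variables Carol and Omar are confined to {J, K}, which locks those values in; drop them from Frank, Alice, Hank.
Alice has just one choice, so Alice = N. So Frank, Hank can't be N.
That leaves Hank = H. Strike H from Jack.
No further eliminations apply; Carol can still be any of J, K.

J, K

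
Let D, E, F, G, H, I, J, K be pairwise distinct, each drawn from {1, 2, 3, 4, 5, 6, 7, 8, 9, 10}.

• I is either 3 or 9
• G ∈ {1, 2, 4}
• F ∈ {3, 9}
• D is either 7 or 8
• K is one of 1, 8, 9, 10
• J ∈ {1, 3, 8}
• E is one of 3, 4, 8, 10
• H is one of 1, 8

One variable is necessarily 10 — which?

K

The 8 variables together cover exactly {1, 2, 3, 4, 7, 8, 9, 10} — 8 values for 8 variables — and 2 appears only in G's list, so G = 2.
Among the 7 still-open variables, 4 fits only E (and all 7 values in {1, 3, 4, 7, 8, 9, 10} must be used), so E = 4.
Among the 6 still-open variables, 7 fits only D (and all 6 values in {1, 3, 7, 8, 9, 10} must be used), so D = 7.
The 5 still-open variables together cover exactly {1, 3, 8, 9, 10} — 5 values for 5 variables — and 10 appears only in K's list, so K = 10.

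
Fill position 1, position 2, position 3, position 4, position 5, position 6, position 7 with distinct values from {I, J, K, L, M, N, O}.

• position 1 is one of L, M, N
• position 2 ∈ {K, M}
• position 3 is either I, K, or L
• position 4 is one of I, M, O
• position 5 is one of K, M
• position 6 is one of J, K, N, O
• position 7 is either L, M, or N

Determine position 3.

I

Among the 7 variables, J fits only position 6 (and all 7 values in {I, J, K, L, M, N, O} must be used), so position 6 = J.
The 6 still-open variables draw from only 6 values {I, K, L, M, N, O}, so each is used; only position 4 can be O, hence position 4 = O.
The 5 still-open variables together cover exactly {I, K, L, M, N} — 5 values for 5 variables — and I appears only in position 3's list, so position 3 = I.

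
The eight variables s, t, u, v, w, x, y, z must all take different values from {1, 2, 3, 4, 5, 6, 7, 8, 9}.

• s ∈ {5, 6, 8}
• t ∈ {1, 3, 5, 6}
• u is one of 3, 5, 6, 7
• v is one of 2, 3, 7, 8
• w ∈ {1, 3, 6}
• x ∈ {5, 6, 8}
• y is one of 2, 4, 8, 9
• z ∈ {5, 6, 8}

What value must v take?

2

s, x, z share exactly the 3 values {5, 6, 8}; by pigeonhole those values go to them, so strike 5, 6, 8 from t, u, v, w, y.
The 2 variables t and w are confined to {1, 3}, which locks those values in; drop them from u, v.
u must be 7 (only option left). Remove 7 from v.
So v = 2.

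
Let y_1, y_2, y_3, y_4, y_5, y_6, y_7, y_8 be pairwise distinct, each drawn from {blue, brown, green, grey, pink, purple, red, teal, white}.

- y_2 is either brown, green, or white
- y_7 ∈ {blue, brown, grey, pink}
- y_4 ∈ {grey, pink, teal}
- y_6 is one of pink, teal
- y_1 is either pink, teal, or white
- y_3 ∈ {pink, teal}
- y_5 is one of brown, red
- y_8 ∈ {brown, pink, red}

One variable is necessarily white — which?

y_1

Among the 8 variables, blue fits only y_7 (and all 8 values in {blue, brown, green, grey, pink, red, teal, white} must be used), so y_7 = blue.
Among the 7 still-open variables, green fits only y_2 (and all 7 values in {brown, green, grey, pink, red, teal, white} must be used), so y_2 = green.
The 6 still-open variables draw from only 6 values {brown, grey, pink, red, teal, white}, so each is used; only y_4 can be grey, hence y_4 = grey.
The 5 still-open variables together cover exactly {brown, pink, red, teal, white} — 5 values for 5 variables — and white appears only in y_1's list, so y_1 = white.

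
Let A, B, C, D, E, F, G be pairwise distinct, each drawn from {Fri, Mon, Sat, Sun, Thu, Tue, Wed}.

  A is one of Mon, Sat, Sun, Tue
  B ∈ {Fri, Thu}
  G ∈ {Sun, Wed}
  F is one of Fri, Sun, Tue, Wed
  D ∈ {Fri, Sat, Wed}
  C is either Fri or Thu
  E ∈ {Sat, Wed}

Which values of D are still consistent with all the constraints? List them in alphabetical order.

Among the 7 variables, Mon fits only A (and all 7 values in {Fri, Mon, Sat, Sun, Thu, Tue, Wed} must be used), so A = Mon.
The 6 still-open variables together cover exactly {Fri, Sat, Sun, Thu, Tue, Wed} — 6 values for 6 variables — and Tue appears only in F's list, so F = Tue.
Among the 5 still-open variables, Sun fits only G (and all 5 values in {Fri, Sat, Sun, Thu, Wed} must be used), so G = Sun.
The 2 variables B and C are confined to {Fri, Thu}, which locks those values in; drop them from D.
No further eliminations apply; D can still be any of Sat, Wed.

Sat, Wed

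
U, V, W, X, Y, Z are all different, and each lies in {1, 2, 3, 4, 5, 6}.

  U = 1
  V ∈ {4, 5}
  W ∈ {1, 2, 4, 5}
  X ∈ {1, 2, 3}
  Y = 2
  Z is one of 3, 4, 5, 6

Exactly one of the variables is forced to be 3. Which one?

U's domain is down to {1}, so U = 1. Strike 1 from W, X.
Y's domain is down to {2}, so Y = 2. Remove 2 from W, X.
So 3 goes to X.

X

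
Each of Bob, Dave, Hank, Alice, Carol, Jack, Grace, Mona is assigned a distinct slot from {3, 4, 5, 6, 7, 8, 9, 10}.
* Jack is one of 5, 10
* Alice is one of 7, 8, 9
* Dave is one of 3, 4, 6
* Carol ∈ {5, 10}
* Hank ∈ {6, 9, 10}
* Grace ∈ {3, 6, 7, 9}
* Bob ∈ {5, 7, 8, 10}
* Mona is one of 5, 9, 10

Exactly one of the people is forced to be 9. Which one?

Mona

The 8 variables together cover exactly {3, 4, 5, 6, 7, 8, 9, 10} — 8 values for 8 variables — and 4 appears only in Dave's list, so Dave = 4.
The 7 still-open variables together cover exactly {3, 5, 6, 7, 8, 9, 10} — 7 values for 7 variables — and 3 appears only in Grace's list, so Grace = 3.
The 6 still-open variables together cover exactly {5, 6, 7, 8, 9, 10} — 6 values for 6 variables — and 6 appears only in Hank's list, so Hank = 6.
Carol and Jack between them cover only {5, 10} — a naked pair. Remove those values from Bob, Mona.
So 9 goes to Mona.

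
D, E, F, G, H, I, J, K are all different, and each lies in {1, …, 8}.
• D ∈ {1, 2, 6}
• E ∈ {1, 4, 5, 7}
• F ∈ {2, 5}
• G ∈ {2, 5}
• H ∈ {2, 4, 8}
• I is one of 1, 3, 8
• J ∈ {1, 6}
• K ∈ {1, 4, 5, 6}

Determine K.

4

The 8 variables draw from only 8 values {1, 2, 3, 4, 5, 6, 7, 8}, so each is used; only I can be 3, hence I = 3.
The 7 still-open variables draw from only 7 values {1, 2, 4, 5, 6, 7, 8}, so each is used; only E can be 7, hence E = 7.
Among the 6 still-open variables, 8 fits only H (and all 6 values in {1, 2, 4, 5, 6, 8} must be used), so H = 8.
Among the 5 still-open variables, 4 fits only K (and all 5 values in {1, 2, 4, 5, 6} must be used), so K = 4.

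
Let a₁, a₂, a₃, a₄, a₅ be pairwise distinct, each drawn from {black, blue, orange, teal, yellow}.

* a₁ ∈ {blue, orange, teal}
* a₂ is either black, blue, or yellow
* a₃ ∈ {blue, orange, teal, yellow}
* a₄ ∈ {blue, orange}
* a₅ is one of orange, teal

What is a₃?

yellow

Among the 5 variables, black fits only a₂ (and all 5 values in {black, blue, orange, teal, yellow} must be used), so a₂ = black.
The 4 still-open variables draw from only 4 values {blue, orange, teal, yellow}, so each is used; only a₃ can be yellow, hence a₃ = yellow.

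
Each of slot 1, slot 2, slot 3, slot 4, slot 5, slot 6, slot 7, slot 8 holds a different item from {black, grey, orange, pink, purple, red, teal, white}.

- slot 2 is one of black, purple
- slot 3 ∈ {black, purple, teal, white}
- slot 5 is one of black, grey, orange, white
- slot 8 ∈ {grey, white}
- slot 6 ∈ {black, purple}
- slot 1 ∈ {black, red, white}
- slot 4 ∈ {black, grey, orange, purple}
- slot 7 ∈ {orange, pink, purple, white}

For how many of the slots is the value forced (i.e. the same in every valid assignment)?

The 8 variables draw from only 8 values {black, grey, orange, pink, purple, red, teal, white}, so each is used; only slot 7 can be pink, hence slot 7 = pink.
The 7 still-open variables together cover exactly {black, grey, orange, purple, red, teal, white} — 7 values for 7 variables — and red appears only in slot 1's list, so slot 1 = red.
The 6 still-open variables together cover exactly {black, grey, orange, purple, teal, white} — 6 values for 6 variables — and teal appears only in slot 3's list, so slot 3 = teal.
slot 2 and slot 6 share exactly the 2 values {black, purple}; by pigeonhole those values go to them, so strike black, purple from slot 4, slot 5.
Determined: slot 1=red, slot 3=teal, slot 7=pink. The other slots each still have more than one consistent value. That makes 3.

3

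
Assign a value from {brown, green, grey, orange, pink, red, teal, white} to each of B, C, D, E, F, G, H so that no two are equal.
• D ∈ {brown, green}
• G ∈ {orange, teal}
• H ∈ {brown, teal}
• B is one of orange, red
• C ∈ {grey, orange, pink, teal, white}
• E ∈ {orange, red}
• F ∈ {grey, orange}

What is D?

B and E between them cover only {orange, red} — a naked pair. Remove those values from C, F, G.
F's domain is down to {grey}, so F = grey. Strike grey from C.
G has just one choice, so G = teal. Eliminate teal elsewhere: C, H.
That leaves H = brown. Strike brown from D.
So D = green.

green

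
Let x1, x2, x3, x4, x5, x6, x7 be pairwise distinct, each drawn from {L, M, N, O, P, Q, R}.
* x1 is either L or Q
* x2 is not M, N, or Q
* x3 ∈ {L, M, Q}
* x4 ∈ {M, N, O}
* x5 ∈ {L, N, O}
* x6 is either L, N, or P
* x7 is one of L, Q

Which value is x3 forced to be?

M

The 7 variables draw from only 7 values {L, M, N, O, P, Q, R}, so each is used; only x2 can be R, hence x2 = R.
Among the 6 still-open variables, P fits only x6 (and all 6 values in {L, M, N, O, P, Q} must be used), so x6 = P.
x1 and x7 between them cover only {L, Q} — a naked pair. Remove those values from x3, x5.
So x3 = M.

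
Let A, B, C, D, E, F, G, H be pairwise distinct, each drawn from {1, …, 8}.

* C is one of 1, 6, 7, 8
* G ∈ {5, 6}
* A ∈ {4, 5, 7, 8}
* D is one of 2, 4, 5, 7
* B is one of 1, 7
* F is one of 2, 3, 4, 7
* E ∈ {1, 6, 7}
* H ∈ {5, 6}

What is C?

The 8 variables draw from only 8 values {1, 2, 3, 4, 5, 6, 7, 8}, so each is used; only F can be 3, hence F = 3.
The 7 still-open variables together cover exactly {1, 2, 4, 5, 6, 7, 8} — 7 values for 7 variables — and 2 appears only in D's list, so D = 2.
The 6 still-open variables draw from only 6 values {1, 4, 5, 6, 7, 8}, so each is used; only A can be 4, hence A = 4.
The 5 still-open variables draw from only 5 values {1, 5, 6, 7, 8}, so each is used; only C can be 8, hence C = 8.

8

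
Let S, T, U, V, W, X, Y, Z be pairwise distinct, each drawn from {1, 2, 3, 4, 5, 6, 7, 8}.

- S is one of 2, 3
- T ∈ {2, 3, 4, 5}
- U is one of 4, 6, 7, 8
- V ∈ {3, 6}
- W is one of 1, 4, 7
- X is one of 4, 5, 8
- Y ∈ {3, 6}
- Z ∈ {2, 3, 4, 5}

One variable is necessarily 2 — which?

Among the 8 variables, 1 fits only W (and all 8 values in {1, 2, 3, 4, 5, 6, 7, 8} must be used), so W = 1.
The 7 still-open variables together cover exactly {2, 3, 4, 5, 6, 7, 8} — 7 values for 7 variables — and 7 appears only in U's list, so U = 7.
The 6 still-open variables together cover exactly {2, 3, 4, 5, 6, 8} — 6 values for 6 variables — and 8 appears only in X's list, so X = 8.
The 2 variables V and Y are confined to {3, 6}, which locks those values in; drop them from S, T, Z.
So 2 goes to S.

S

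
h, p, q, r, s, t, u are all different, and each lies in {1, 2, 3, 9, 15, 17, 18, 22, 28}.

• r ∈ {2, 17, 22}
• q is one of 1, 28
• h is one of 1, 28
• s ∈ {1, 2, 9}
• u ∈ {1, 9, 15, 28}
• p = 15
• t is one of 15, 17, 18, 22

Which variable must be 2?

s

p's domain is down to {15}, so p = 15. So t, u can't be 15.
The 2 variables h and q are confined to {1, 28}, which locks those values in; drop them from s, u.
u has just one choice, so u = 9. Strike 9 from s.
So 2 goes to s.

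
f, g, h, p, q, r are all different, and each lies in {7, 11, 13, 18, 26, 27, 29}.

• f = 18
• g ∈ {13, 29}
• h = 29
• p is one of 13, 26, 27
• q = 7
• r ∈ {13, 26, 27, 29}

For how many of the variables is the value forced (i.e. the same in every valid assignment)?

4

f has just one choice, so f = 18.
h must be 29 (only option left). So g, r can't be 29.
q has just one choice, so q = 7.
That leaves g = 13. So p, r can't be 13.
Determined: f=18, g=13, h=29, q=7. The other variables each still have more than one consistent value. That makes 4.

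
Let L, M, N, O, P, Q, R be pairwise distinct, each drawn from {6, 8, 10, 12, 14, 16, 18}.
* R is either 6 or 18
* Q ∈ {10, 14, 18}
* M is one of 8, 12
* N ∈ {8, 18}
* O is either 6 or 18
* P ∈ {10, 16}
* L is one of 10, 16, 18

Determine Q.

14

Among the 7 variables, 12 fits only M (and all 7 values in {6, 8, 10, 12, 14, 16, 18} must be used), so M = 12.
The 6 still-open variables together cover exactly {6, 8, 10, 14, 16, 18} — 6 values for 6 variables — and 8 appears only in N's list, so N = 8.
The 5 still-open variables draw from only 5 values {6, 10, 14, 16, 18}, so each is used; only Q can be 14, hence Q = 14.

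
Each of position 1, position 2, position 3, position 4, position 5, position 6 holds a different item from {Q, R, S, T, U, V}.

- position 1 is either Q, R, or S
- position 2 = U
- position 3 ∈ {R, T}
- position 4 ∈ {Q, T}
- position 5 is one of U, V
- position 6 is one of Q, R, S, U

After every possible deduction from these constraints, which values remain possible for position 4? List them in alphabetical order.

Q, T

position 2 has just one choice, so position 2 = U. Remove U from position 5, position 6.
position 5 has just one choice, so position 5 = V.
No further eliminations apply; position 4 can still be any of Q, T.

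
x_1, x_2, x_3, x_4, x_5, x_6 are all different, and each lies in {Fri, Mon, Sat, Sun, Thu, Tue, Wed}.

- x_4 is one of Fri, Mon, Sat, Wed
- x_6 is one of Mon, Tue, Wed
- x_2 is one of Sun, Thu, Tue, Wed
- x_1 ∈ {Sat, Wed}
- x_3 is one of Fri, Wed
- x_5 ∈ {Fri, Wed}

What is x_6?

The 2 variables x_3 and x_5 are confined to {Fri, Wed}, which locks those values in; drop them from x_1, x_2, x_4, x_6.
That leaves x_1 = Sat. Eliminate Sat elsewhere: x_4.
x_4 must be Mon (only option left). Remove Mon from x_6.
So x_6 = Tue.

Tue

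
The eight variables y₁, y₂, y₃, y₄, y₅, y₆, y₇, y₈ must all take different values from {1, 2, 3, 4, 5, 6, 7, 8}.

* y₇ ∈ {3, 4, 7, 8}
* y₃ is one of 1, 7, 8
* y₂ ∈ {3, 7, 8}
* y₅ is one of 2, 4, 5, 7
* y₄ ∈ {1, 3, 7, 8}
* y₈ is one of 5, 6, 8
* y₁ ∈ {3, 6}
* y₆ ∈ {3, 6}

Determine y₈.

5

The 8 variables together cover exactly {1, 2, 3, 4, 5, 6, 7, 8} — 8 values for 8 variables — and 2 appears only in y₅'s list, so y₅ = 2.
Among the 7 still-open variables, 4 fits only y₇ (and all 7 values in {1, 3, 4, 5, 6, 7, 8} must be used), so y₇ = 4.
Among the 6 still-open variables, 5 fits only y₈ (and all 6 values in {1, 3, 5, 6, 7, 8} must be used), so y₈ = 5.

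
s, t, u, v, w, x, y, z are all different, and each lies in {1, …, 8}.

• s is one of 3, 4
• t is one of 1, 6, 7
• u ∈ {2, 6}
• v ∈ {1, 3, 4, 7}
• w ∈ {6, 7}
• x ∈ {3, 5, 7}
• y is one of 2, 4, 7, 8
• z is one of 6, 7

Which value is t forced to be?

Among the 8 variables, 5 fits only x (and all 8 values in {1, 2, 3, 4, 5, 6, 7, 8} must be used), so x = 5.
The 7 still-open variables together cover exactly {1, 2, 3, 4, 6, 7, 8} — 7 values for 7 variables — and 8 appears only in y's list, so y = 8.
Among the 6 still-open variables, 2 fits only u (and all 6 values in {1, 2, 3, 4, 6, 7} must be used), so u = 2.
The 2 variables w and z are confined to {6, 7}, which locks those values in; drop them from t, v.
So t = 1.

1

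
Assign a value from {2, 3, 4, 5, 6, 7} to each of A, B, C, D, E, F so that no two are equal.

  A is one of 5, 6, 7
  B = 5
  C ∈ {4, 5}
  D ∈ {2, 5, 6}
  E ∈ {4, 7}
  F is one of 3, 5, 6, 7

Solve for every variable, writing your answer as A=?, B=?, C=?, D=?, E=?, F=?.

A=6, B=5, C=4, D=2, E=7, F=3

B has just one choice, so B = 5. Remove 5 from A, C, D, F.
C's domain is down to {4}, so C = 4. Remove 4 from E.
E must be 7 (only option left). Eliminate 7 elsewhere: A, F.
A has just one choice, so A = 6. Remove 6 from D, F.
D has just one choice, so D = 2.
That leaves F = 3.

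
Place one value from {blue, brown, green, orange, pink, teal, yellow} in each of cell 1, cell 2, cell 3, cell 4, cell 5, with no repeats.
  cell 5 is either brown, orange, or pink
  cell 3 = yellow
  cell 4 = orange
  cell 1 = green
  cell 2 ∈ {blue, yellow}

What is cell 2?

blue

cell 1 has just one choice, so cell 1 = green.
cell 3 must be yellow (only option left). So cell 2 can't be yellow.
So cell 2 = blue.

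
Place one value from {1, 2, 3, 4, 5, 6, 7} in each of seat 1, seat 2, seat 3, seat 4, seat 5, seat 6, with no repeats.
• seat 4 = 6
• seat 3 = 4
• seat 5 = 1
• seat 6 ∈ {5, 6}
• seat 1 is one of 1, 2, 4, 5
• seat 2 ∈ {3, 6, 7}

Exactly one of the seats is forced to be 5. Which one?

seat 6

seat 3 must be 4 (only option left). Strike 4 from seat 1.
That leaves seat 4 = 6. So seat 2, seat 6 can't be 6.
So 5 goes to seat 6.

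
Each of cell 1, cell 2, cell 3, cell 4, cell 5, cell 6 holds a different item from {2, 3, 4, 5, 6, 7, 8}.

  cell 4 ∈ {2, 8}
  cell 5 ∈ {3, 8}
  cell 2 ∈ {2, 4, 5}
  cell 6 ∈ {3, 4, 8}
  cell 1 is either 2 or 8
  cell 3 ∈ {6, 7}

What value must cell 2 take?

The 2 variables cell 1 and cell 4 are confined to {2, 8}, which locks those values in; drop them from cell 2, cell 5, cell 6.
cell 5 has just one choice, so cell 5 = 3. Eliminate 3 elsewhere: cell 6.
cell 6 has just one choice, so cell 6 = 4. So cell 2 can't be 4.
So cell 2 = 5.

5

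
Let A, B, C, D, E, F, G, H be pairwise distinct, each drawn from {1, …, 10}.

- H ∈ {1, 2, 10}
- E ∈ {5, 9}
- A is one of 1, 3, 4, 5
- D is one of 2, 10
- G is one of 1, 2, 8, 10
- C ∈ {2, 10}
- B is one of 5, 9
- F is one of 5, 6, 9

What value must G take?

8

B and E between them cover only {5, 9} — a naked pair. Remove those values from A, F.
That leaves F = 6.
C and D share exactly the 2 values {2, 10}; by pigeonhole those values go to them, so strike 2, 10 from G, H.
H has just one choice, so H = 1. So A, G can't be 1.
So G = 8.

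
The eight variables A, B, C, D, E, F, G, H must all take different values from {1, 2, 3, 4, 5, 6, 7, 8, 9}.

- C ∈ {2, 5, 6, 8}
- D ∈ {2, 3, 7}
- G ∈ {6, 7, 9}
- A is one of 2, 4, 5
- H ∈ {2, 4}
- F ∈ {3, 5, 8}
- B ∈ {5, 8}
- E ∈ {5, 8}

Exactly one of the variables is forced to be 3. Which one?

F

The 8 variables draw from only 8 values {2, 3, 4, 5, 6, 7, 8, 9}, so each is used; only G can be 9, hence G = 9.
The 7 still-open variables draw from only 7 values {2, 3, 4, 5, 6, 7, 8}, so each is used; only C can be 6, hence C = 6.
Among the 6 still-open variables, 7 fits only D (and all 6 values in {2, 3, 4, 5, 7, 8} must be used), so D = 7.
Among the 5 still-open variables, 3 fits only F (and all 5 values in {2, 3, 4, 5, 8} must be used), so F = 3.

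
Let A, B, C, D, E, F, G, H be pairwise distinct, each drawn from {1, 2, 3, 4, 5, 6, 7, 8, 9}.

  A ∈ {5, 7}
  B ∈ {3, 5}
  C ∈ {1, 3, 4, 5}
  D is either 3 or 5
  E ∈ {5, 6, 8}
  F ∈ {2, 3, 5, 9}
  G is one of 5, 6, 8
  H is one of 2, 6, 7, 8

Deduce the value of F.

B and D between them cover only {3, 5} — a naked pair. Remove those values from A, C, E, F, G.
A must be 7 (only option left). Remove 7 from H.
E and G share exactly the 2 values {6, 8}; by pigeonhole those values go to them, so strike 6, 8 from H.
That leaves H = 2. Remove 2 from F.
So F = 9.

9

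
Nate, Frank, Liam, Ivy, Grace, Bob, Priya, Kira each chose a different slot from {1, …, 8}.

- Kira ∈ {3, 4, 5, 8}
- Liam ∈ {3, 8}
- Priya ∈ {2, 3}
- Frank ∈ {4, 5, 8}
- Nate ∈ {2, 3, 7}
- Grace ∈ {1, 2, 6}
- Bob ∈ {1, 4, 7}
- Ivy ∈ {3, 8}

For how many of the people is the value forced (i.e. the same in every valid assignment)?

4

Among the 8 variables, 6 fits only Grace (and all 8 values in {1, 2, 3, 4, 5, 6, 7, 8} must be used), so Grace = 6.
Among the 7 still-open variables, 1 fits only Bob (and all 7 values in {1, 2, 3, 4, 5, 7, 8} must be used), so Bob = 1.
The 6 still-open variables draw from only 6 values {2, 3, 4, 5, 7, 8}, so each is used; only Nate can be 7, hence Nate = 7.
Among the 5 still-open variables, 2 fits only Priya (and all 5 values in {2, 3, 4, 5, 8} must be used), so Priya = 2.
The 2 variables Liam and Ivy are confined to {3, 8}, which locks those values in; drop them from Frank, Kira.
Determined: Nate=7, Grace=6, Bob=1, Priya=2. The other people each still have more than one consistent value. That makes 4.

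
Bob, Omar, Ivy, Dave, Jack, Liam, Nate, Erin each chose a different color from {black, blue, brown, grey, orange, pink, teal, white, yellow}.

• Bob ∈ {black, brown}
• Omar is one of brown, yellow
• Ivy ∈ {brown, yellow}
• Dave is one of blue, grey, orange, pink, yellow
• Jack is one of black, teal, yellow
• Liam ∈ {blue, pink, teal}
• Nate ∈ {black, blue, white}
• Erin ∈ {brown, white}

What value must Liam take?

The 2 variables Omar and Ivy are confined to {brown, yellow}, which locks those values in; drop them from Bob, Dave, Jack, Erin.
That leaves Bob = black. Remove black from Jack, Nate.
That leaves Jack = teal. So Liam can't be teal.
Erin must be white (only option left). So Nate can't be white.
Nate's domain is down to {blue}, so Nate = blue. So Dave, Liam can't be blue.
So Liam = pink.

pink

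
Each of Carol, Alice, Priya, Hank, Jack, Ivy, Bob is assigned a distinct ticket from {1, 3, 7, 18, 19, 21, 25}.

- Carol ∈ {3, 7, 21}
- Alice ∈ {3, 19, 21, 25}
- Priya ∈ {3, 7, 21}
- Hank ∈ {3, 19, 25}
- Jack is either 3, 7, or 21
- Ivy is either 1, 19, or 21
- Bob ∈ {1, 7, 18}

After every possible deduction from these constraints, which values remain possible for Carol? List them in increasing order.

The 7 variables draw from only 7 values {1, 3, 7, 18, 19, 21, 25}, so each is used; only Bob can be 18, hence Bob = 18.
The 6 still-open variables draw from only 6 values {1, 3, 7, 19, 21, 25}, so each is used; only Ivy can be 1, hence Ivy = 1.
Carol, Priya, Jack share exactly the 3 values {3, 7, 21}; by pigeonhole those values go to them, so strike 3, 7, 21 from Alice, Hank.
No further eliminations apply; Carol can still be any of 3, 7, 21.

3, 7, 21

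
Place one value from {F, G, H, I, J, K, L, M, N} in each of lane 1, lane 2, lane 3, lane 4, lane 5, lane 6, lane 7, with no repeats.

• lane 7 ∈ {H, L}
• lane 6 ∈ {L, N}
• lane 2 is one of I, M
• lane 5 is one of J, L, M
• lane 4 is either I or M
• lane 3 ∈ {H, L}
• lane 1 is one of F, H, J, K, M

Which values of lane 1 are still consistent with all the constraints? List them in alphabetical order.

F, K

lane 2 and lane 4 share exactly the 2 values {I, M}; by pigeonhole those values go to them, so strike I, M from lane 1, lane 5.
lane 3 and lane 7 share exactly the 2 values {H, L}; by pigeonhole those values go to them, so strike H, L from lane 1, lane 5, lane 6.
lane 5 has just one choice, so lane 5 = J. Eliminate J elsewhere: lane 1.
That leaves lane 6 = N.
No further eliminations apply; lane 1 can still be any of F, K.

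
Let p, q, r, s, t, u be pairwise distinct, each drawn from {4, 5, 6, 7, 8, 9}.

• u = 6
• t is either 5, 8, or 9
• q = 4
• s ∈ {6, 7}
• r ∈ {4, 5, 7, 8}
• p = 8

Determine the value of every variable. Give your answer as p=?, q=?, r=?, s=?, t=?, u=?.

p=8, q=4, r=5, s=7, t=9, u=6

p's domain is down to {8}, so p = 8. Strike 8 from r, t.
q's domain is down to {4}, so q = 4. Remove 4 from r.
u's domain is down to {6}, so u = 6. Remove 6 from s.
s's domain is down to {7}, so s = 7. Strike 7 from r.
r's domain is down to {5}, so r = 5. Strike 5 from t.
t has just one choice, so t = 9.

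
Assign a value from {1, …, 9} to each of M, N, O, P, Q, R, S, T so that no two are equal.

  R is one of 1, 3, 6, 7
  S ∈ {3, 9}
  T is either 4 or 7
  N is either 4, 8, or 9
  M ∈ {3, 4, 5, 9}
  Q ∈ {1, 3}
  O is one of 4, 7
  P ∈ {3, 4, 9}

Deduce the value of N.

The 8 variables draw from only 8 values {1, 3, 4, 5, 6, 7, 8, 9}, so each is used; only M can be 5, hence M = 5.
Among the 7 still-open variables, 6 fits only R (and all 7 values in {1, 3, 4, 6, 7, 8, 9} must be used), so R = 6.
Among the 6 still-open variables, 1 fits only Q (and all 6 values in {1, 3, 4, 7, 8, 9} must be used), so Q = 1.
The 5 still-open variables draw from only 5 values {3, 4, 7, 8, 9}, so each is used; only N can be 8, hence N = 8.

8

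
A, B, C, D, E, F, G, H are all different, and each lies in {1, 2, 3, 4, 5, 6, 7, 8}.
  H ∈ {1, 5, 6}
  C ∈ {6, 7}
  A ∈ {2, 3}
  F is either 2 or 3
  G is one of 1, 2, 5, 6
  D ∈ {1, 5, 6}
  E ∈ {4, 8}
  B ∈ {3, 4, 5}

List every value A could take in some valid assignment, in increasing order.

2, 3

The 8 variables together cover exactly {1, 2, 3, 4, 5, 6, 7, 8} — 8 values for 8 variables — and 7 appears only in C's list, so C = 7.
The 7 still-open variables together cover exactly {1, 2, 3, 4, 5, 6, 8} — 7 values for 7 variables — and 8 appears only in E's list, so E = 8.
The 6 still-open variables draw from only 6 values {1, 2, 3, 4, 5, 6}, so each is used; only B can be 4, hence B = 4.
The 2 variables A and F are confined to {2, 3}, which locks those values in; drop them from G.
No further eliminations apply; A can still be any of 2, 3.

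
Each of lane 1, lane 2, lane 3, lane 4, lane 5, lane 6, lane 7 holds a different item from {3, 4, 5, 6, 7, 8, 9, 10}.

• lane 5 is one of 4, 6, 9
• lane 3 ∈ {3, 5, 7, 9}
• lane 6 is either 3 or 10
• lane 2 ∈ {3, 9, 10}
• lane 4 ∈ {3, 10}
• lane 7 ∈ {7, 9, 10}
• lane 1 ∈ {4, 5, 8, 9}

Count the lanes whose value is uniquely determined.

lane 4 and lane 6 share exactly the 2 values {3, 10}; by pigeonhole those values go to them, so strike 3, 10 from lane 2, lane 3, lane 7.
That leaves lane 2 = 9. Eliminate 9 elsewhere: lane 1, lane 3, lane 5, lane 7.
lane 7 must be 7 (only option left). Eliminate 7 elsewhere: lane 3.
lane 3 has just one choice, so lane 3 = 5. Eliminate 5 elsewhere: lane 1.
Determined: lane 2=9, lane 3=5, lane 7=7. The other lanes each still have more than one consistent value. That makes 3.

3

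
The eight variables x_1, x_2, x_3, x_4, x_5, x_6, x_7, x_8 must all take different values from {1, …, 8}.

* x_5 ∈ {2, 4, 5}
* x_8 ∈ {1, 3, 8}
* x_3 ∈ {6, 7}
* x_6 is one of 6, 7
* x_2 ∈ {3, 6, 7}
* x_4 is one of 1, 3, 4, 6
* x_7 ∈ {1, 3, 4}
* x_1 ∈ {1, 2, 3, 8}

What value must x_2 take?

The 8 variables together cover exactly {1, 2, 3, 4, 5, 6, 7, 8} — 8 values for 8 variables — and 5 appears only in x_5's list, so x_5 = 5.
Among the 7 still-open variables, 2 fits only x_1 (and all 7 values in {1, 2, 3, 4, 6, 7, 8} must be used), so x_1 = 2.
The 6 still-open variables draw from only 6 values {1, 3, 4, 6, 7, 8}, so each is used; only x_8 can be 8, hence x_8 = 8.
x_3 and x_6 between them cover only {6, 7} — a naked pair. Remove those values from x_2, x_4.
So x_2 = 3.

3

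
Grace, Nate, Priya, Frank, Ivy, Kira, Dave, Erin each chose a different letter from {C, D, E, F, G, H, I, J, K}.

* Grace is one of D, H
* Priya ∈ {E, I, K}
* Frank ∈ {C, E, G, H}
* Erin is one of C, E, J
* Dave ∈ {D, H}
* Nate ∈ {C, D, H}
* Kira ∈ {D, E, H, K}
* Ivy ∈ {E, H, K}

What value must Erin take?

J

The 8 variables together cover exactly {C, D, E, G, H, I, J, K} — 8 values for 8 variables — and G appears only in Frank's list, so Frank = G.
Among the 7 still-open variables, I fits only Priya (and all 7 values in {C, D, E, H, I, J, K} must be used), so Priya = I.
The 6 still-open variables together cover exactly {C, D, E, H, J, K} — 6 values for 6 variables — and J appears only in Erin's list, so Erin = J.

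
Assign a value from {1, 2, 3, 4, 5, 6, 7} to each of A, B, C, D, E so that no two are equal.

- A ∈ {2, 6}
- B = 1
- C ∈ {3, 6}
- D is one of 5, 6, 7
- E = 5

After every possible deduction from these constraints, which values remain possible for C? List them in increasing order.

3, 6

B has just one choice, so B = 1.
That leaves E = 5. Eliminate 5 elsewhere: D.
No further eliminations apply; C can still be any of 3, 6.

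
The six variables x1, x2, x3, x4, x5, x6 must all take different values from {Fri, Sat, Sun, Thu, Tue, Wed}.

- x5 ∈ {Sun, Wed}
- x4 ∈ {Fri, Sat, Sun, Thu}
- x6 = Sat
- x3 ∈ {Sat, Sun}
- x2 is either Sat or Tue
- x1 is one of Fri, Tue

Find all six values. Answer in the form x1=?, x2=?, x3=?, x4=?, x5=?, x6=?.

x1=Fri, x2=Tue, x3=Sun, x4=Thu, x5=Wed, x6=Sat

x6's domain is down to {Sat}, so x6 = Sat. Eliminate Sat elsewhere: x2, x3, x4.
x2 has just one choice, so x2 = Tue. Strike Tue from x1.
x3 must be Sun (only option left). So x4, x5 can't be Sun.
x5 must be Wed (only option left).
That leaves x1 = Fri. So x4 can't be Fri.
That leaves x4 = Thu.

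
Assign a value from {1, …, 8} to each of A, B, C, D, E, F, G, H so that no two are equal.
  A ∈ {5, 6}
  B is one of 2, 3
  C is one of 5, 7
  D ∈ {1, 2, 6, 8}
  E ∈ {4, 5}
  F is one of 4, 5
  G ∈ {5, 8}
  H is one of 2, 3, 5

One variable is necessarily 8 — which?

The 8 variables together cover exactly {1, 2, 3, 4, 5, 6, 7, 8} — 8 values for 8 variables — and 1 appears only in D's list, so D = 1.
The 7 still-open variables draw from only 7 values {2, 3, 4, 5, 6, 7, 8}, so each is used; only A can be 6, hence A = 6.
The 6 still-open variables together cover exactly {2, 3, 4, 5, 7, 8} — 6 values for 6 variables — and 7 appears only in C's list, so C = 7.
The 5 still-open variables draw from only 5 values {2, 3, 4, 5, 8}, so each is used; only G can be 8, hence G = 8.

G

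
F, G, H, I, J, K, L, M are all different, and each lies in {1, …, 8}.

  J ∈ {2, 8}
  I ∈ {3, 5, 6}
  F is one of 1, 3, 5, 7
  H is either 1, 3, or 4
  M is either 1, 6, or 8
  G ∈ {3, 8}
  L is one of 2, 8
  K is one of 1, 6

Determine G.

3

The 8 variables together cover exactly {1, 2, 3, 4, 5, 6, 7, 8} — 8 values for 8 variables — and 4 appears only in H's list, so H = 4.
Among the 7 still-open variables, 7 fits only F (and all 7 values in {1, 2, 3, 5, 6, 7, 8} must be used), so F = 7.
The 6 still-open variables together cover exactly {1, 2, 3, 5, 6, 8} — 6 values for 6 variables — and 5 appears only in I's list, so I = 5.
Among the 5 still-open variables, 3 fits only G (and all 5 values in {1, 2, 3, 6, 8} must be used), so G = 3.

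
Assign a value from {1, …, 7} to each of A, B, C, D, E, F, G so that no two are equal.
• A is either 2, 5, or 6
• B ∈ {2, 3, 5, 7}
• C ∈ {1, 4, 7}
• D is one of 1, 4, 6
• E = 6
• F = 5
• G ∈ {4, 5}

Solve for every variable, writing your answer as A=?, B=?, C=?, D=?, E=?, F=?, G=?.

E must be 6 (only option left). Strike 6 from A, D.
F must be 5 (only option left). So A, B, G can't be 5.
That leaves G = 4. Strike 4 from C, D.
A has just one choice, so A = 2. So B can't be 2.
D has just one choice, so D = 1. Remove 1 from C.
C has just one choice, so C = 7. Strike 7 from B.
B's domain is down to {3}, so B = 3.

A=2, B=3, C=7, D=1, E=6, F=5, G=4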